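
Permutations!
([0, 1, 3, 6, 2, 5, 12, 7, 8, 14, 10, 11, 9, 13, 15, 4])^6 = (2 15 9 6)(3 4 14 12)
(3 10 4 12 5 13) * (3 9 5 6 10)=(4 12 6 10)(5 13 9)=[0, 1, 2, 3, 12, 13, 10, 7, 8, 5, 4, 11, 6, 9]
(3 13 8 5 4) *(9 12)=(3 13 8 5 4)(9 12)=[0, 1, 2, 13, 3, 4, 6, 7, 5, 12, 10, 11, 9, 8]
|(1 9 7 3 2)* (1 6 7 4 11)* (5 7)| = |(1 9 4 11)(2 6 5 7 3)| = 20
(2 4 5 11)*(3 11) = (2 4 5 3 11) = [0, 1, 4, 11, 5, 3, 6, 7, 8, 9, 10, 2]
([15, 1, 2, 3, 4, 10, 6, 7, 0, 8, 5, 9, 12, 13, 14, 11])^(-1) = (0 8 9 11 15)(5 10)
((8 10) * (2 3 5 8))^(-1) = (2 10 8 5 3)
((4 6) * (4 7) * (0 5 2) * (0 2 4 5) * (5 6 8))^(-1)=(4 5 8)(6 7)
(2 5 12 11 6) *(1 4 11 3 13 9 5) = (1 4 11 6 2)(3 13 9 5 12) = [0, 4, 1, 13, 11, 12, 2, 7, 8, 5, 10, 6, 3, 9]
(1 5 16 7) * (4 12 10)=(1 5 16 7)(4 12 10)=[0, 5, 2, 3, 12, 16, 6, 1, 8, 9, 4, 11, 10, 13, 14, 15, 7]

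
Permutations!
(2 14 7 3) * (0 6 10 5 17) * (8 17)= [6, 1, 14, 2, 4, 8, 10, 3, 17, 9, 5, 11, 12, 13, 7, 15, 16, 0]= (0 6 10 5 8 17)(2 14 7 3)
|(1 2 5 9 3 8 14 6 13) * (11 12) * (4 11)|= |(1 2 5 9 3 8 14 6 13)(4 11 12)|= 9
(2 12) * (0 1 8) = (0 1 8)(2 12) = [1, 8, 12, 3, 4, 5, 6, 7, 0, 9, 10, 11, 2]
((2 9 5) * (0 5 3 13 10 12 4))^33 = (0 10 9)(2 4 13)(3 5 12)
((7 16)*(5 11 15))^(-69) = (7 16)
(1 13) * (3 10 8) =[0, 13, 2, 10, 4, 5, 6, 7, 3, 9, 8, 11, 12, 1] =(1 13)(3 10 8)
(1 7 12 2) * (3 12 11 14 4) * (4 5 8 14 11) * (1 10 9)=(1 7 4 3 12 2 10 9)(5 8 14)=[0, 7, 10, 12, 3, 8, 6, 4, 14, 1, 9, 11, 2, 13, 5]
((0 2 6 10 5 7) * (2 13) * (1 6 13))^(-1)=(0 7 5 10 6 1)(2 13)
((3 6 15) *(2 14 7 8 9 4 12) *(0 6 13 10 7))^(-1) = (0 14 2 12 4 9 8 7 10 13 3 15 6)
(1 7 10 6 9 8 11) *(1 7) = (6 9 8 11 7 10) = [0, 1, 2, 3, 4, 5, 9, 10, 11, 8, 6, 7]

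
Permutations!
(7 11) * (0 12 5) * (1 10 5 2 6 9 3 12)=(0 1 10 5)(2 6 9 3 12)(7 11)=[1, 10, 6, 12, 4, 0, 9, 11, 8, 3, 5, 7, 2]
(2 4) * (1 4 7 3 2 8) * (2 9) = [0, 4, 7, 9, 8, 5, 6, 3, 1, 2] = (1 4 8)(2 7 3 9)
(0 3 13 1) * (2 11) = (0 3 13 1)(2 11) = [3, 0, 11, 13, 4, 5, 6, 7, 8, 9, 10, 2, 12, 1]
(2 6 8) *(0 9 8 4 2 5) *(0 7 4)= [9, 1, 6, 3, 2, 7, 0, 4, 5, 8]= (0 9 8 5 7 4 2 6)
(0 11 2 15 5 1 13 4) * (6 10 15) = (0 11 2 6 10 15 5 1 13 4) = [11, 13, 6, 3, 0, 1, 10, 7, 8, 9, 15, 2, 12, 4, 14, 5]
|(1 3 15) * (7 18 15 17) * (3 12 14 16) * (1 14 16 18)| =|(1 12 16 3 17 7)(14 18 15)| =6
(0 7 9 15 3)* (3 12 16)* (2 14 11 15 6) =(0 7 9 6 2 14 11 15 12 16 3) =[7, 1, 14, 0, 4, 5, 2, 9, 8, 6, 10, 15, 16, 13, 11, 12, 3]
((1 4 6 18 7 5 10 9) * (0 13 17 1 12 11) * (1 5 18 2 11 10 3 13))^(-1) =(0 11 2 6 4 1)(3 5 17 13)(7 18)(9 10 12)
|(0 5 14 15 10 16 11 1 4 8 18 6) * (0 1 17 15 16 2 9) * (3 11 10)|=|(0 5 14 16 10 2 9)(1 4 8 18 6)(3 11 17 15)|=140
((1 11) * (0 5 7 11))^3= (0 11 5 1 7)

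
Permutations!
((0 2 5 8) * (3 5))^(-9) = (0 2 3 5 8)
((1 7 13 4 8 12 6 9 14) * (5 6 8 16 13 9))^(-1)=((1 7 9 14)(4 16 13)(5 6)(8 12))^(-1)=(1 14 9 7)(4 13 16)(5 6)(8 12)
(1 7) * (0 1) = [1, 7, 2, 3, 4, 5, 6, 0] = (0 1 7)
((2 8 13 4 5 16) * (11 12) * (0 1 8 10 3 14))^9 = (0 3 2 5 13 1 14 10 16 4 8)(11 12)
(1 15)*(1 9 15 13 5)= (1 13 5)(9 15)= [0, 13, 2, 3, 4, 1, 6, 7, 8, 15, 10, 11, 12, 5, 14, 9]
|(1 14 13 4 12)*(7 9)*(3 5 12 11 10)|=|(1 14 13 4 11 10 3 5 12)(7 9)|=18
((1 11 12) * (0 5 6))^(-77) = ((0 5 6)(1 11 12))^(-77) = (0 5 6)(1 11 12)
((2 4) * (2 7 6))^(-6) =((2 4 7 6))^(-6) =(2 7)(4 6)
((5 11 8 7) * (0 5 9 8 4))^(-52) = ((0 5 11 4)(7 9 8))^(-52) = (11)(7 8 9)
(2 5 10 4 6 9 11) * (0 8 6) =(0 8 6 9 11 2 5 10 4) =[8, 1, 5, 3, 0, 10, 9, 7, 6, 11, 4, 2]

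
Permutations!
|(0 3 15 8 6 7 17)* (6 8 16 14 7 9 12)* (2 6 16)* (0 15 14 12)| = |(0 3 14 7 17 15 2 6 9)(12 16)| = 18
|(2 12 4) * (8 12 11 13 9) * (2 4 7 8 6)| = |(2 11 13 9 6)(7 8 12)| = 15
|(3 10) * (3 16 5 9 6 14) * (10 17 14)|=|(3 17 14)(5 9 6 10 16)|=15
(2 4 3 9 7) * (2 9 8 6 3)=(2 4)(3 8 6)(7 9)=[0, 1, 4, 8, 2, 5, 3, 9, 6, 7]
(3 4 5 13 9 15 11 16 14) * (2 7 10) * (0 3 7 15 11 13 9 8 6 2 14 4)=(0 3)(2 15 13 8 6)(4 5 9 11 16)(7 10 14)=[3, 1, 15, 0, 5, 9, 2, 10, 6, 11, 14, 16, 12, 8, 7, 13, 4]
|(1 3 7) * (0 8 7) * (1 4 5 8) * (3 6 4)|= |(0 1 6 4 5 8 7 3)|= 8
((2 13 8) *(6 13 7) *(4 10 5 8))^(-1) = (2 8 5 10 4 13 6 7)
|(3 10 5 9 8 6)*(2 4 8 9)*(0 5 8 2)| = 4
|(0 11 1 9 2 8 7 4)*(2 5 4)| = |(0 11 1 9 5 4)(2 8 7)| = 6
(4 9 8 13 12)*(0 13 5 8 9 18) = (0 13 12 4 18)(5 8) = [13, 1, 2, 3, 18, 8, 6, 7, 5, 9, 10, 11, 4, 12, 14, 15, 16, 17, 0]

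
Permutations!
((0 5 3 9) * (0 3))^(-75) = (0 5)(3 9)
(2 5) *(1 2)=(1 2 5)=[0, 2, 5, 3, 4, 1]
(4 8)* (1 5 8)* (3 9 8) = (1 5 3 9 8 4) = [0, 5, 2, 9, 1, 3, 6, 7, 4, 8]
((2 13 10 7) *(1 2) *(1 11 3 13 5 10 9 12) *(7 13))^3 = (1 10 12 5 9 2 13)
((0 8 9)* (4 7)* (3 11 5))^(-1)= ((0 8 9)(3 11 5)(4 7))^(-1)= (0 9 8)(3 5 11)(4 7)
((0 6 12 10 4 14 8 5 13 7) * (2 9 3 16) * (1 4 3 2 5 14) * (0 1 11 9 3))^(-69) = ((0 6 12 10)(1 4 11 9 2 3 16 5 13 7)(8 14))^(-69) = (0 10 12 6)(1 4 11 9 2 3 16 5 13 7)(8 14)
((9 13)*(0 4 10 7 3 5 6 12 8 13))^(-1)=(0 9 13 8 12 6 5 3 7 10 4)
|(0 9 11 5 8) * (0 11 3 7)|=12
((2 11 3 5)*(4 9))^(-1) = (2 5 3 11)(4 9) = ((2 11 3 5)(4 9))^(-1)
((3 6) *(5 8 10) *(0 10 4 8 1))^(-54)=((0 10 5 1)(3 6)(4 8))^(-54)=(0 5)(1 10)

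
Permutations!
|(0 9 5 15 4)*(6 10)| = 10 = |(0 9 5 15 4)(6 10)|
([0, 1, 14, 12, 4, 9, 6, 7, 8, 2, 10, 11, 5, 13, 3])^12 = [0, 1, 2, 3, 4, 5, 6, 7, 8, 9, 10, 11, 12, 13, 14]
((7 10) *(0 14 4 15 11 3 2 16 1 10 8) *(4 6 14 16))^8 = (0 1 7)(2 11 4 3 15)(8 16 10)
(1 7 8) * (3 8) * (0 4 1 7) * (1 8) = (0 4 8 7 3 1) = [4, 0, 2, 1, 8, 5, 6, 3, 7]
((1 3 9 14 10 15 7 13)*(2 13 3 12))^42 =((1 12 2 13)(3 9 14 10 15 7))^42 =(15)(1 2)(12 13)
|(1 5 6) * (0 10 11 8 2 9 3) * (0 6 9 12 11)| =20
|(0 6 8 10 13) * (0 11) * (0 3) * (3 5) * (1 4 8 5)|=12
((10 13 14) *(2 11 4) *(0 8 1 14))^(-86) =(0 10 1)(2 11 4)(8 13 14)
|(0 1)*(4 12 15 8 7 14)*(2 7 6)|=8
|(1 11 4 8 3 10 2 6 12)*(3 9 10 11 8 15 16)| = |(1 8 9 10 2 6 12)(3 11 4 15 16)| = 35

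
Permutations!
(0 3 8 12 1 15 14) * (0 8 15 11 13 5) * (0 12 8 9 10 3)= [0, 11, 2, 15, 4, 12, 6, 7, 8, 10, 3, 13, 1, 5, 9, 14]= (1 11 13 5 12)(3 15 14 9 10)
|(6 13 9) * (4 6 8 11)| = 6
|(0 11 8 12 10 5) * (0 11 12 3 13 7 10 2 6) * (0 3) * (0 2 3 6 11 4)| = |(0 12 3 13 7 10 5 4)(2 11 8)| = 24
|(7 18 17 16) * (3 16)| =5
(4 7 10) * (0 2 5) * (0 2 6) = (0 6)(2 5)(4 7 10) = [6, 1, 5, 3, 7, 2, 0, 10, 8, 9, 4]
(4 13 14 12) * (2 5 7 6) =(2 5 7 6)(4 13 14 12) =[0, 1, 5, 3, 13, 7, 2, 6, 8, 9, 10, 11, 4, 14, 12]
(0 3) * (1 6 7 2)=(0 3)(1 6 7 2)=[3, 6, 1, 0, 4, 5, 7, 2]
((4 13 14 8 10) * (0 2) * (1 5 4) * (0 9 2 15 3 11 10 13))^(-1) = (0 4 5 1 10 11 3 15)(2 9)(8 14 13) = ((0 15 3 11 10 1 5 4)(2 9)(8 13 14))^(-1)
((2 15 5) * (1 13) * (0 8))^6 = ((0 8)(1 13)(2 15 5))^6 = (15)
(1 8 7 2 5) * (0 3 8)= (0 3 8 7 2 5 1)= [3, 0, 5, 8, 4, 1, 6, 2, 7]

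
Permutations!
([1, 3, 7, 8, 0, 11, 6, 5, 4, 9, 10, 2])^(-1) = [4, 0, 11, 1, 8, 7, 6, 2, 3, 9, 10, 5]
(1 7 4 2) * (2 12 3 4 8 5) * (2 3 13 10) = (1 7 8 5 3 4 12 13 10 2) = [0, 7, 1, 4, 12, 3, 6, 8, 5, 9, 2, 11, 13, 10]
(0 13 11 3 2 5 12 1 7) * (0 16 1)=(0 13 11 3 2 5 12)(1 7 16)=[13, 7, 5, 2, 4, 12, 6, 16, 8, 9, 10, 3, 0, 11, 14, 15, 1]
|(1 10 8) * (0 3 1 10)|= 6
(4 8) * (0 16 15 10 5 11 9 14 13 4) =[16, 1, 2, 3, 8, 11, 6, 7, 0, 14, 5, 9, 12, 4, 13, 10, 15] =(0 16 15 10 5 11 9 14 13 4 8)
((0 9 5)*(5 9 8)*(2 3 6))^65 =((9)(0 8 5)(2 3 6))^65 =(9)(0 5 8)(2 6 3)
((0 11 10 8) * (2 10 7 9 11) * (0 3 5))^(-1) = ((0 2 10 8 3 5)(7 9 11))^(-1) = (0 5 3 8 10 2)(7 11 9)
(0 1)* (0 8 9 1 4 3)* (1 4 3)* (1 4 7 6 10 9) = (0 3)(1 8)(6 10 9 7) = [3, 8, 2, 0, 4, 5, 10, 6, 1, 7, 9]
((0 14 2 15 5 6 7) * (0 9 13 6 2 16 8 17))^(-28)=(0 16 17 14 8)(2 5 15)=((0 14 16 8 17)(2 15 5)(6 7 9 13))^(-28)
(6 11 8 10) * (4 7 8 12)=(4 7 8 10 6 11 12)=[0, 1, 2, 3, 7, 5, 11, 8, 10, 9, 6, 12, 4]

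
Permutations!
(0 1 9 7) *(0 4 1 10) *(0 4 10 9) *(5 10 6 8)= (0 9 7 6 8 5 10 4 1)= [9, 0, 2, 3, 1, 10, 8, 6, 5, 7, 4]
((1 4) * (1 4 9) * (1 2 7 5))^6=((1 9 2 7 5))^6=(1 9 2 7 5)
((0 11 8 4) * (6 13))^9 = (0 11 8 4)(6 13)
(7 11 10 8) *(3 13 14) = [0, 1, 2, 13, 4, 5, 6, 11, 7, 9, 8, 10, 12, 14, 3] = (3 13 14)(7 11 10 8)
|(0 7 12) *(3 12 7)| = |(0 3 12)| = 3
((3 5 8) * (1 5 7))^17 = ((1 5 8 3 7))^17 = (1 8 7 5 3)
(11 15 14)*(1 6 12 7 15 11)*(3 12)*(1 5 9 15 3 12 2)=[0, 6, 1, 2, 4, 9, 12, 3, 8, 15, 10, 11, 7, 13, 5, 14]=(1 6 12 7 3 2)(5 9 15 14)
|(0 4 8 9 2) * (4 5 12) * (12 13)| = |(0 5 13 12 4 8 9 2)| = 8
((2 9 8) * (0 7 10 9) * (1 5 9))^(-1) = (0 2 8 9 5 1 10 7)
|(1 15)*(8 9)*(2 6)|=|(1 15)(2 6)(8 9)|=2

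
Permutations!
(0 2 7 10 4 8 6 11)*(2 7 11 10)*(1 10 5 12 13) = (0 7 2 11)(1 10 4 8 6 5 12 13) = [7, 10, 11, 3, 8, 12, 5, 2, 6, 9, 4, 0, 13, 1]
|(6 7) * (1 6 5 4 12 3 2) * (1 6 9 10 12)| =10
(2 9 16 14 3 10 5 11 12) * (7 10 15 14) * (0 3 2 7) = [3, 1, 9, 15, 4, 11, 6, 10, 8, 16, 5, 12, 7, 13, 2, 14, 0] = (0 3 15 14 2 9 16)(5 11 12 7 10)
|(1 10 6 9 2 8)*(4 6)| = |(1 10 4 6 9 2 8)| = 7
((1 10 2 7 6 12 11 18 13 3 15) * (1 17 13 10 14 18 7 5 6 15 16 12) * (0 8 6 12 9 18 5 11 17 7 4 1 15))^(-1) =(0 7 15 6 8)(1 4 11 2 10 18 9 16 3 13 17 12 5 14)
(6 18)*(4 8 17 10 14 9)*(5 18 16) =[0, 1, 2, 3, 8, 18, 16, 7, 17, 4, 14, 11, 12, 13, 9, 15, 5, 10, 6] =(4 8 17 10 14 9)(5 18 6 16)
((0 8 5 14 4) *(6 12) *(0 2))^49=(0 8 5 14 4 2)(6 12)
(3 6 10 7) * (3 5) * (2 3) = (2 3 6 10 7 5) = [0, 1, 3, 6, 4, 2, 10, 5, 8, 9, 7]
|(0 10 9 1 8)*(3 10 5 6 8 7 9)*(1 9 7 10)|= 12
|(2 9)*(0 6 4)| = 6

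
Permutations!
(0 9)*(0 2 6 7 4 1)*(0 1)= [9, 1, 6, 3, 0, 5, 7, 4, 8, 2]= (0 9 2 6 7 4)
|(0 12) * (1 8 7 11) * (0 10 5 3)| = |(0 12 10 5 3)(1 8 7 11)| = 20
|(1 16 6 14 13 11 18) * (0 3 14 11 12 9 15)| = 35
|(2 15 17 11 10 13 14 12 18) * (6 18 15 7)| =|(2 7 6 18)(10 13 14 12 15 17 11)| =28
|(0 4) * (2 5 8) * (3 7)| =|(0 4)(2 5 8)(3 7)| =6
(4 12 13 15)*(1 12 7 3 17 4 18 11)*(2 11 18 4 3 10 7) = [0, 12, 11, 17, 2, 5, 6, 10, 8, 9, 7, 1, 13, 15, 14, 4, 16, 3, 18] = (18)(1 12 13 15 4 2 11)(3 17)(7 10)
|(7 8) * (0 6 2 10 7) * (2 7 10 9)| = |(10)(0 6 7 8)(2 9)| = 4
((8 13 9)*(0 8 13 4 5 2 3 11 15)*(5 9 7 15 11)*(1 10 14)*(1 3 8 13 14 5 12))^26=(0 7)(1 9 5 3 8)(2 12 4 10 14)(13 15)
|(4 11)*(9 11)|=3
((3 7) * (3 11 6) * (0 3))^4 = ((0 3 7 11 6))^4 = (0 6 11 7 3)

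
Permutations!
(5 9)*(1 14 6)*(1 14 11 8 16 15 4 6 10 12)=(1 11 8 16 15 4 6 14 10 12)(5 9)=[0, 11, 2, 3, 6, 9, 14, 7, 16, 5, 12, 8, 1, 13, 10, 4, 15]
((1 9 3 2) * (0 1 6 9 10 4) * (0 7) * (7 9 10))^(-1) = (0 7 1)(2 3 9 4 10 6)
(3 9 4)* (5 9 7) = (3 7 5 9 4) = [0, 1, 2, 7, 3, 9, 6, 5, 8, 4]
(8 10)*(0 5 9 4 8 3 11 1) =(0 5 9 4 8 10 3 11 1) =[5, 0, 2, 11, 8, 9, 6, 7, 10, 4, 3, 1]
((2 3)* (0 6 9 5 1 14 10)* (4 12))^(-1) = (0 10 14 1 5 9 6)(2 3)(4 12)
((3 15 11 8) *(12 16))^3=(3 8 11 15)(12 16)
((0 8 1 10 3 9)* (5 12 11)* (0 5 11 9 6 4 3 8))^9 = (12)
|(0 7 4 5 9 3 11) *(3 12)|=|(0 7 4 5 9 12 3 11)|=8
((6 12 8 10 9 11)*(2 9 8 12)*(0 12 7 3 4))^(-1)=(0 4 3 7 12)(2 6 11 9)(8 10)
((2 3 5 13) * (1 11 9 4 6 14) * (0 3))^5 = (1 14 6 4 9 11)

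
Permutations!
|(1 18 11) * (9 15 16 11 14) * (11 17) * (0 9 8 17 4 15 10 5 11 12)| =|(0 9 10 5 11 1 18 14 8 17 12)(4 15 16)| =33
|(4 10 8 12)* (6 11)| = |(4 10 8 12)(6 11)| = 4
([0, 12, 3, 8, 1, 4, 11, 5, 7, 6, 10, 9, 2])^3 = (1 3 5 12 8 4 2 7)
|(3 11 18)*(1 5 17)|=3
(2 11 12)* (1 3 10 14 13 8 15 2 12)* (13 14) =[0, 3, 11, 10, 4, 5, 6, 7, 15, 9, 13, 1, 12, 8, 14, 2] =(1 3 10 13 8 15 2 11)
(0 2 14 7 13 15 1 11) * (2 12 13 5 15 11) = (0 12 13 11)(1 2 14 7 5 15) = [12, 2, 14, 3, 4, 15, 6, 5, 8, 9, 10, 0, 13, 11, 7, 1]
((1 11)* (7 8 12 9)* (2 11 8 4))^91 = ((1 8 12 9 7 4 2 11))^91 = (1 9 2 8 7 11 12 4)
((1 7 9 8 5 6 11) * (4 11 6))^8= (1 7 9 8 5 4 11)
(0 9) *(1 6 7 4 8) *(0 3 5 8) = (0 9 3 5 8 1 6 7 4) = [9, 6, 2, 5, 0, 8, 7, 4, 1, 3]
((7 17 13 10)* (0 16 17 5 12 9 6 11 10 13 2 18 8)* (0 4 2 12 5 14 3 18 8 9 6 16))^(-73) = ((2 8 4)(3 18 9 16 17 12 6 11 10 7 14))^(-73) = (2 4 8)(3 17 10 18 12 7 9 6 14 16 11)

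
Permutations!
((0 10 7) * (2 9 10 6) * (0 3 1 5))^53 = (0 5 1 3 7 10 9 2 6)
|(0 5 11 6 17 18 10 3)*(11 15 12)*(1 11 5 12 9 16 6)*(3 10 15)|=12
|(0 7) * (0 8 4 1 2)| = 6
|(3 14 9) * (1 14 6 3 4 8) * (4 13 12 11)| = 8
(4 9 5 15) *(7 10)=(4 9 5 15)(7 10)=[0, 1, 2, 3, 9, 15, 6, 10, 8, 5, 7, 11, 12, 13, 14, 4]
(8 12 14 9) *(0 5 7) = (0 5 7)(8 12 14 9) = [5, 1, 2, 3, 4, 7, 6, 0, 12, 8, 10, 11, 14, 13, 9]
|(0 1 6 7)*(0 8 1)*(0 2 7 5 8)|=12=|(0 2 7)(1 6 5 8)|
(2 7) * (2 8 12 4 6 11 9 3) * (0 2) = (0 2 7 8 12 4 6 11 9 3) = [2, 1, 7, 0, 6, 5, 11, 8, 12, 3, 10, 9, 4]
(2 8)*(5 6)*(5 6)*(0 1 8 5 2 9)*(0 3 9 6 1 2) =[2, 8, 5, 9, 4, 0, 1, 7, 6, 3] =(0 2 5)(1 8 6)(3 9)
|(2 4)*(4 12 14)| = |(2 12 14 4)| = 4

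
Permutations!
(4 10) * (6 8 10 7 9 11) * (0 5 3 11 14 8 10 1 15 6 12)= (0 5 3 11 12)(1 15 6 10 4 7 9 14 8)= [5, 15, 2, 11, 7, 3, 10, 9, 1, 14, 4, 12, 0, 13, 8, 6]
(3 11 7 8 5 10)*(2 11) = (2 11 7 8 5 10 3) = [0, 1, 11, 2, 4, 10, 6, 8, 5, 9, 3, 7]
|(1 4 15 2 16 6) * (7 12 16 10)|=|(1 4 15 2 10 7 12 16 6)|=9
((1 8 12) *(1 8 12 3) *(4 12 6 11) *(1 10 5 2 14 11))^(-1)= ((1 6)(2 14 11 4 12 8 3 10 5))^(-1)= (1 6)(2 5 10 3 8 12 4 11 14)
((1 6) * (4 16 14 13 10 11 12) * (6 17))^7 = ((1 17 6)(4 16 14 13 10 11 12))^7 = (1 17 6)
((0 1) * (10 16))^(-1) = ((0 1)(10 16))^(-1) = (0 1)(10 16)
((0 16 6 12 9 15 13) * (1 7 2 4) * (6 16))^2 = ((16)(0 6 12 9 15 13)(1 7 2 4))^2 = (16)(0 12 15)(1 2)(4 7)(6 9 13)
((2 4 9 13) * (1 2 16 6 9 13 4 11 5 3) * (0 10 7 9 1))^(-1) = (0 3 5 11 2 1 6 16 13 4 9 7 10)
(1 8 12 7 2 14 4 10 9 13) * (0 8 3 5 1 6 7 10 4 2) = (0 8 12 10 9 13 6 7)(1 3 5)(2 14) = [8, 3, 14, 5, 4, 1, 7, 0, 12, 13, 9, 11, 10, 6, 2]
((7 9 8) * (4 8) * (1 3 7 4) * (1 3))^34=((3 7 9)(4 8))^34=(3 7 9)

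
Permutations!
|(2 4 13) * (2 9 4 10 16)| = 3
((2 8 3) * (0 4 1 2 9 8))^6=(9)(0 1)(2 4)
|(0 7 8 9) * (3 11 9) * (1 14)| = 6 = |(0 7 8 3 11 9)(1 14)|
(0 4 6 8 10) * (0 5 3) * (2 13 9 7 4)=(0 2 13 9 7 4 6 8 10 5 3)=[2, 1, 13, 0, 6, 3, 8, 4, 10, 7, 5, 11, 12, 9]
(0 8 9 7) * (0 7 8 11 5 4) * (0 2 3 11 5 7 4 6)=(0 5 6)(2 3 11 7 4)(8 9)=[5, 1, 3, 11, 2, 6, 0, 4, 9, 8, 10, 7]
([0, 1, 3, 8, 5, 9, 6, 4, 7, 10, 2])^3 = [0, 1, 7, 4, 10, 2, 6, 9, 5, 3, 8]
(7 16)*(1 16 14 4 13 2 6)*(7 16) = (16)(1 7 14 4 13 2 6) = [0, 7, 6, 3, 13, 5, 1, 14, 8, 9, 10, 11, 12, 2, 4, 15, 16]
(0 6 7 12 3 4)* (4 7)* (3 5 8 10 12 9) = (0 6 4)(3 7 9)(5 8 10 12) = [6, 1, 2, 7, 0, 8, 4, 9, 10, 3, 12, 11, 5]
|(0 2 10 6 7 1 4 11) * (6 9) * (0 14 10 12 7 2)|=|(1 4 11 14 10 9 6 2 12 7)|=10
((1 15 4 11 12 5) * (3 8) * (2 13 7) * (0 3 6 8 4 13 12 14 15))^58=(0 5 2 13 14 4)(1 12 7 15 11 3)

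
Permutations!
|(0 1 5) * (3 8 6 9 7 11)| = 6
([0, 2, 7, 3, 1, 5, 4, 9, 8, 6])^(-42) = [0, 1, 2, 3, 4, 5, 6, 7, 8, 9]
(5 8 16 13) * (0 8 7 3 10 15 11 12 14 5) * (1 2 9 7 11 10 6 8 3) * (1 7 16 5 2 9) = (0 3 6 8 5 11 12 14 2 1 9 16 13)(10 15) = [3, 9, 1, 6, 4, 11, 8, 7, 5, 16, 15, 12, 14, 0, 2, 10, 13]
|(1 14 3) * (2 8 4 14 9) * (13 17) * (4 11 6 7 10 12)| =12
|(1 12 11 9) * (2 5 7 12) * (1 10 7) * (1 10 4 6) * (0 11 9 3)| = 9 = |(0 11 3)(1 2 5 10 7 12 9 4 6)|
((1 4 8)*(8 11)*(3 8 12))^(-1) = (1 8 3 12 11 4)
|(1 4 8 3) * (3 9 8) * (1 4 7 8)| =4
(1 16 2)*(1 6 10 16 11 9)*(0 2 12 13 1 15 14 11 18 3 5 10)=(0 2 6)(1 18 3 5 10 16 12 13)(9 15 14 11)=[2, 18, 6, 5, 4, 10, 0, 7, 8, 15, 16, 9, 13, 1, 11, 14, 12, 17, 3]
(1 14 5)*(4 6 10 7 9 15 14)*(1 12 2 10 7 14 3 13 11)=(1 4 6 7 9 15 3 13 11)(2 10 14 5 12)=[0, 4, 10, 13, 6, 12, 7, 9, 8, 15, 14, 1, 2, 11, 5, 3]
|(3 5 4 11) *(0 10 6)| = |(0 10 6)(3 5 4 11)| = 12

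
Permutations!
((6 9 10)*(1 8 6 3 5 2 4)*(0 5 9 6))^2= (0 2 1)(3 10 9)(4 8 5)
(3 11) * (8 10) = (3 11)(8 10) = [0, 1, 2, 11, 4, 5, 6, 7, 10, 9, 8, 3]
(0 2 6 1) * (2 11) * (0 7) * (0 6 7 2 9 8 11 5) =(0 5)(1 2 7 6)(8 11 9) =[5, 2, 7, 3, 4, 0, 1, 6, 11, 8, 10, 9]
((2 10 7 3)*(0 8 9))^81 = (2 10 7 3)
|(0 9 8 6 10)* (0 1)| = |(0 9 8 6 10 1)| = 6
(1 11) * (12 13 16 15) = (1 11)(12 13 16 15) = [0, 11, 2, 3, 4, 5, 6, 7, 8, 9, 10, 1, 13, 16, 14, 12, 15]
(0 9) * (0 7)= (0 9 7)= [9, 1, 2, 3, 4, 5, 6, 0, 8, 7]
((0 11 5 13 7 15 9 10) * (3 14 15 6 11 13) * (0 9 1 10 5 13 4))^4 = ((0 4)(1 10 9 5 3 14 15)(6 11 13 7))^4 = (1 3 10 14 9 15 5)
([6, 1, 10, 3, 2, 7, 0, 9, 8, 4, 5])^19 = [6, 1, 10, 3, 2, 7, 0, 9, 8, 4, 5]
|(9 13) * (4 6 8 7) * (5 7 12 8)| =|(4 6 5 7)(8 12)(9 13)| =4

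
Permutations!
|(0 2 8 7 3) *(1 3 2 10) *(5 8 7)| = 4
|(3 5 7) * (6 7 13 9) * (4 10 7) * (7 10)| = 7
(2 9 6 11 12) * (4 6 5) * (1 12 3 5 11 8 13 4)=(1 12 2 9 11 3 5)(4 6 8 13)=[0, 12, 9, 5, 6, 1, 8, 7, 13, 11, 10, 3, 2, 4]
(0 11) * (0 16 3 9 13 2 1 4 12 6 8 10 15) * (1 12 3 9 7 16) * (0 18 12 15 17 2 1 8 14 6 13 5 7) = (0 11 8 10 17 2 15 18 12 13 1 4 3)(5 7 16 9)(6 14) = [11, 4, 15, 0, 3, 7, 14, 16, 10, 5, 17, 8, 13, 1, 6, 18, 9, 2, 12]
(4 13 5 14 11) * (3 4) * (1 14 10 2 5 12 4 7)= (1 14 11 3 7)(2 5 10)(4 13 12)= [0, 14, 5, 7, 13, 10, 6, 1, 8, 9, 2, 3, 4, 12, 11]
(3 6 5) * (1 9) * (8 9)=[0, 8, 2, 6, 4, 3, 5, 7, 9, 1]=(1 8 9)(3 6 5)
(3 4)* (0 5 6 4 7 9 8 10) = (0 5 6 4 3 7 9 8 10) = [5, 1, 2, 7, 3, 6, 4, 9, 10, 8, 0]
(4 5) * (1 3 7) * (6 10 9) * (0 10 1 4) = (0 10 9 6 1 3 7 4 5) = [10, 3, 2, 7, 5, 0, 1, 4, 8, 6, 9]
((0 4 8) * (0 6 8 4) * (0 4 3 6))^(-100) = (8)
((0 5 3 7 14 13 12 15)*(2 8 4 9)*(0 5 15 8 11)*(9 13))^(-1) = (0 11 2 9 14 7 3 5 15)(4 8 12 13)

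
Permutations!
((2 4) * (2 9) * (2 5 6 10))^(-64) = ((2 4 9 5 6 10))^(-64) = (2 9 6)(4 5 10)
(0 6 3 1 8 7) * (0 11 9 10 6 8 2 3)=(0 8 7 11 9 10 6)(1 2 3)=[8, 2, 3, 1, 4, 5, 0, 11, 7, 10, 6, 9]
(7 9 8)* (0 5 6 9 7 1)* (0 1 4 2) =[5, 1, 0, 3, 2, 6, 9, 7, 4, 8] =(0 5 6 9 8 4 2)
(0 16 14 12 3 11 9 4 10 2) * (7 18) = (0 16 14 12 3 11 9 4 10 2)(7 18) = [16, 1, 0, 11, 10, 5, 6, 18, 8, 4, 2, 9, 3, 13, 12, 15, 14, 17, 7]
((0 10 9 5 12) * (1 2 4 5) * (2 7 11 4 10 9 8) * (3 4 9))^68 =(0 5 3 12 4)(2 8 10)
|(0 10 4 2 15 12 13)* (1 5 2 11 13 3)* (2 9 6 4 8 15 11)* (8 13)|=33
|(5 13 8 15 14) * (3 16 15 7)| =8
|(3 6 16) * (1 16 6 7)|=|(1 16 3 7)|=4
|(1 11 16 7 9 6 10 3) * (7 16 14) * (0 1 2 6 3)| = 10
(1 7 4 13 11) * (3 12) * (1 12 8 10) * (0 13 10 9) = (0 13 11 12 3 8 9)(1 7 4 10) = [13, 7, 2, 8, 10, 5, 6, 4, 9, 0, 1, 12, 3, 11]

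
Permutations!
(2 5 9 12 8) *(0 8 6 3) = (0 8 2 5 9 12 6 3) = [8, 1, 5, 0, 4, 9, 3, 7, 2, 12, 10, 11, 6]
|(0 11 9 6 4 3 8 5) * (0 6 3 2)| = 9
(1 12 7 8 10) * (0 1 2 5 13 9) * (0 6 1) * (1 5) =(1 12 7 8 10 2)(5 13 9 6) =[0, 12, 1, 3, 4, 13, 5, 8, 10, 6, 2, 11, 7, 9]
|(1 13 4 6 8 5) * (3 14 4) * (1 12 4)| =|(1 13 3 14)(4 6 8 5 12)| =20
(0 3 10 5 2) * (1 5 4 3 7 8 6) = (0 7 8 6 1 5 2)(3 10 4) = [7, 5, 0, 10, 3, 2, 1, 8, 6, 9, 4]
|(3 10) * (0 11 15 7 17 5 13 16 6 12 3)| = |(0 11 15 7 17 5 13 16 6 12 3 10)| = 12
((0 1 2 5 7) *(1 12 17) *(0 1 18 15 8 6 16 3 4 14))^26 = ((0 12 17 18 15 8 6 16 3 4 14)(1 2 5 7))^26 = (0 15 3 12 8 4 17 6 14 18 16)(1 5)(2 7)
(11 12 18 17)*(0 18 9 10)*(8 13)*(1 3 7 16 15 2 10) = (0 18 17 11 12 9 1 3 7 16 15 2 10)(8 13) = [18, 3, 10, 7, 4, 5, 6, 16, 13, 1, 0, 12, 9, 8, 14, 2, 15, 11, 17]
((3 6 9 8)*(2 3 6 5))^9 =(9)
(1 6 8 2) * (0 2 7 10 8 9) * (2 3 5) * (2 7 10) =(0 3 5 7 2 1 6 9)(8 10) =[3, 6, 1, 5, 4, 7, 9, 2, 10, 0, 8]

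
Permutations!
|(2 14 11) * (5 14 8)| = 5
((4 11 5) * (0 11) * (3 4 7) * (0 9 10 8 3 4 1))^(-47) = (0 7 10 1 5 9 3 11 4 8)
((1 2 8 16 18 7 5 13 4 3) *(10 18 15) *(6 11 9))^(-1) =(1 3 4 13 5 7 18 10 15 16 8 2)(6 9 11)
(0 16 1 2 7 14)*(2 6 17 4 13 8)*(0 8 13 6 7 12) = (0 16 1 7 14 8 2 12)(4 6 17) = [16, 7, 12, 3, 6, 5, 17, 14, 2, 9, 10, 11, 0, 13, 8, 15, 1, 4]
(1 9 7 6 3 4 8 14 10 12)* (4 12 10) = (1 9 7 6 3 12)(4 8 14) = [0, 9, 2, 12, 8, 5, 3, 6, 14, 7, 10, 11, 1, 13, 4]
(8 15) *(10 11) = (8 15)(10 11) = [0, 1, 2, 3, 4, 5, 6, 7, 15, 9, 11, 10, 12, 13, 14, 8]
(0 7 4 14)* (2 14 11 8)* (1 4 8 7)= (0 1 4 11 7 8 2 14)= [1, 4, 14, 3, 11, 5, 6, 8, 2, 9, 10, 7, 12, 13, 0]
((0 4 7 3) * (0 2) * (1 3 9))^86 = (0 7 1 2 4 9 3)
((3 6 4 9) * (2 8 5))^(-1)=(2 5 8)(3 9 4 6)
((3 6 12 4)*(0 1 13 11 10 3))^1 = ((0 1 13 11 10 3 6 12 4))^1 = (0 1 13 11 10 3 6 12 4)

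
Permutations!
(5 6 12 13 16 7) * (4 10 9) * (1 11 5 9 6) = (1 11 5)(4 10 6 12 13 16 7 9) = [0, 11, 2, 3, 10, 1, 12, 9, 8, 4, 6, 5, 13, 16, 14, 15, 7]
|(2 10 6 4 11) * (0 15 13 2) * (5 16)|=|(0 15 13 2 10 6 4 11)(5 16)|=8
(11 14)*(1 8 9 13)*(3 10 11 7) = (1 8 9 13)(3 10 11 14 7) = [0, 8, 2, 10, 4, 5, 6, 3, 9, 13, 11, 14, 12, 1, 7]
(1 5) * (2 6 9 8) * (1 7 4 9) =[0, 5, 6, 3, 9, 7, 1, 4, 2, 8] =(1 5 7 4 9 8 2 6)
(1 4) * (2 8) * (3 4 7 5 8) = [0, 7, 3, 4, 1, 8, 6, 5, 2] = (1 7 5 8 2 3 4)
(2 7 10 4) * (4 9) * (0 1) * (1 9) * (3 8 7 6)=(0 9 4 2 6 3 8 7 10 1)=[9, 0, 6, 8, 2, 5, 3, 10, 7, 4, 1]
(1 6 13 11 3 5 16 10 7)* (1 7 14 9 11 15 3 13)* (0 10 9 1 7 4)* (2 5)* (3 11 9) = (0 10 14 1 6 7 4)(2 5 16 3)(11 13 15) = [10, 6, 5, 2, 0, 16, 7, 4, 8, 9, 14, 13, 12, 15, 1, 11, 3]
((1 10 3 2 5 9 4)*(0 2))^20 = ((0 2 5 9 4 1 10 3))^20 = (0 4)(1 2)(3 9)(5 10)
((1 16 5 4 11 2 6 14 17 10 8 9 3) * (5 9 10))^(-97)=(1 3 9 16)(2 6 14 17 5 4 11)(8 10)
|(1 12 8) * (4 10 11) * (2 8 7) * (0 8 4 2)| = 20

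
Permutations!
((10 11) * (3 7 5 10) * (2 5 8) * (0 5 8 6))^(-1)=((0 5 10 11 3 7 6)(2 8))^(-1)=(0 6 7 3 11 10 5)(2 8)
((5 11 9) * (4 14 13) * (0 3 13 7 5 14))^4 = (5 7 14 9 11)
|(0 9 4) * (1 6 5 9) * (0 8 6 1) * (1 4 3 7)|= |(1 4 8 6 5 9 3 7)|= 8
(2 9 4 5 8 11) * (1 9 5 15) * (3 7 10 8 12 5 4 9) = (1 3 7 10 8 11 2 4 15)(5 12) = [0, 3, 4, 7, 15, 12, 6, 10, 11, 9, 8, 2, 5, 13, 14, 1]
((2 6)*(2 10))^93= ((2 6 10))^93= (10)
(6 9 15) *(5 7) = (5 7)(6 9 15) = [0, 1, 2, 3, 4, 7, 9, 5, 8, 15, 10, 11, 12, 13, 14, 6]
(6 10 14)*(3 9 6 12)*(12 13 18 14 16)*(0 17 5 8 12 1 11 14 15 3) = (0 17 5 8 12)(1 11 14 13 18 15 3 9 6 10 16) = [17, 11, 2, 9, 4, 8, 10, 7, 12, 6, 16, 14, 0, 18, 13, 3, 1, 5, 15]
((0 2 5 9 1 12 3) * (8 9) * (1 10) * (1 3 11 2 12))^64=(0 12 11 2 5 8 9 10 3)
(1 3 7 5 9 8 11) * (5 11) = (1 3 7 11)(5 9 8) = [0, 3, 2, 7, 4, 9, 6, 11, 5, 8, 10, 1]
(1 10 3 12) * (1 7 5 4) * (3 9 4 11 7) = [0, 10, 2, 12, 1, 11, 6, 5, 8, 4, 9, 7, 3] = (1 10 9 4)(3 12)(5 11 7)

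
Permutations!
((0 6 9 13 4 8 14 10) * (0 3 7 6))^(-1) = (3 10 14 8 4 13 9 6 7)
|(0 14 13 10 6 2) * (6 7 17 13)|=4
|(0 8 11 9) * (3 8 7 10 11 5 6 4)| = 5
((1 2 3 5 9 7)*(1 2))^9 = ((2 3 5 9 7))^9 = (2 7 9 5 3)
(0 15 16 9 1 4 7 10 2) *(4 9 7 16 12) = (0 15 12 4 16 7 10 2)(1 9) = [15, 9, 0, 3, 16, 5, 6, 10, 8, 1, 2, 11, 4, 13, 14, 12, 7]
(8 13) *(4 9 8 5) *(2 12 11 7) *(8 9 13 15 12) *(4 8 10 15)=(2 10 15 12 11 7)(4 13 5 8)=[0, 1, 10, 3, 13, 8, 6, 2, 4, 9, 15, 7, 11, 5, 14, 12]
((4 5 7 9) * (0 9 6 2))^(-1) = (0 2 6 7 5 4 9)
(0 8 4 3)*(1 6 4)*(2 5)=(0 8 1 6 4 3)(2 5)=[8, 6, 5, 0, 3, 2, 4, 7, 1]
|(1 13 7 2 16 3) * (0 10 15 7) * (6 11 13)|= 11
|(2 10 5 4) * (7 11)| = 4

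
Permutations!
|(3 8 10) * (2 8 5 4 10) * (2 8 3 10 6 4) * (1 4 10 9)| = 15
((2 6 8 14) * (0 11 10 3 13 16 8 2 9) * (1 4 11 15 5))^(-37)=((0 15 5 1 4 11 10 3 13 16 8 14 9)(2 6))^(-37)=(0 5 4 10 13 8 9 15 1 11 3 16 14)(2 6)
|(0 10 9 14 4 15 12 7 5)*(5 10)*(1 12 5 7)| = 8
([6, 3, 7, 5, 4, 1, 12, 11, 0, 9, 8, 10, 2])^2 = [12, 5, 11, 1, 4, 3, 2, 10, 6, 9, 0, 8, 7]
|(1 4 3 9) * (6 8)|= |(1 4 3 9)(6 8)|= 4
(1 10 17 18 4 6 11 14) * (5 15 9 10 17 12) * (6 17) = (1 6 11 14)(4 17 18)(5 15 9 10 12) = [0, 6, 2, 3, 17, 15, 11, 7, 8, 10, 12, 14, 5, 13, 1, 9, 16, 18, 4]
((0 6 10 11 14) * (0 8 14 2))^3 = (0 11 6 2 10)(8 14)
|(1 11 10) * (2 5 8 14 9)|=15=|(1 11 10)(2 5 8 14 9)|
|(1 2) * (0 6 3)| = 6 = |(0 6 3)(1 2)|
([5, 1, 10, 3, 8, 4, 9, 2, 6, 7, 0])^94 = (0 6 10 8 2 4 7 5 9)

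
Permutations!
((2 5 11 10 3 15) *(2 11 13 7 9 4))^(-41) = ((2 5 13 7 9 4)(3 15 11 10))^(-41) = (2 5 13 7 9 4)(3 10 11 15)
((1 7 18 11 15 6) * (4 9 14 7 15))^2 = (1 6 15)(4 14 18)(7 11 9)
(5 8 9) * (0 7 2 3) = (0 7 2 3)(5 8 9) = [7, 1, 3, 0, 4, 8, 6, 2, 9, 5]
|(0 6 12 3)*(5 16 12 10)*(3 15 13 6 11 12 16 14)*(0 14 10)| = 6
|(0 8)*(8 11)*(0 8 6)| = 3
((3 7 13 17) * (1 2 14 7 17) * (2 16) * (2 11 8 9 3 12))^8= ((1 16 11 8 9 3 17 12 2 14 7 13))^8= (1 2 9)(3 16 14)(7 17 11)(8 13 12)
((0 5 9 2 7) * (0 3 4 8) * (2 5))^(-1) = (0 8 4 3 7 2)(5 9)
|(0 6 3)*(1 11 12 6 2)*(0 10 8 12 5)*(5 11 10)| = |(0 2 1 10 8 12 6 3 5)| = 9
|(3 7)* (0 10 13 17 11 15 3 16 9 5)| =11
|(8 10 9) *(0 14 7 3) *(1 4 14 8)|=9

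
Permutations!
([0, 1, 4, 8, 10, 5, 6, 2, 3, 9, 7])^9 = (2 4 10 7)(3 8)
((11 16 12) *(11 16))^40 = ((12 16))^40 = (16)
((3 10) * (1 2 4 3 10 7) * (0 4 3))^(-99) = (10)(0 4)(1 2 3 7)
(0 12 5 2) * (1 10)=[12, 10, 0, 3, 4, 2, 6, 7, 8, 9, 1, 11, 5]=(0 12 5 2)(1 10)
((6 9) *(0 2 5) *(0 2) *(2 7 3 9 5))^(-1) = (3 7 5 6 9)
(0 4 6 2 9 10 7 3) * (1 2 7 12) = (0 4 6 7 3)(1 2 9 10 12) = [4, 2, 9, 0, 6, 5, 7, 3, 8, 10, 12, 11, 1]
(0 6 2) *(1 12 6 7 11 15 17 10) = (0 7 11 15 17 10 1 12 6 2) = [7, 12, 0, 3, 4, 5, 2, 11, 8, 9, 1, 15, 6, 13, 14, 17, 16, 10]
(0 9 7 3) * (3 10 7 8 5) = (0 9 8 5 3)(7 10) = [9, 1, 2, 0, 4, 3, 6, 10, 5, 8, 7]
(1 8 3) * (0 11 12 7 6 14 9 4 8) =(0 11 12 7 6 14 9 4 8 3 1) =[11, 0, 2, 1, 8, 5, 14, 6, 3, 4, 10, 12, 7, 13, 9]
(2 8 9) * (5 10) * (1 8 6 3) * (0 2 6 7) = [2, 8, 7, 1, 4, 10, 3, 0, 9, 6, 5] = (0 2 7)(1 8 9 6 3)(5 10)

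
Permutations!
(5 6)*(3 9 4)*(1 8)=(1 8)(3 9 4)(5 6)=[0, 8, 2, 9, 3, 6, 5, 7, 1, 4]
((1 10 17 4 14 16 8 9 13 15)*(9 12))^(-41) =((1 10 17 4 14 16 8 12 9 13 15))^(-41) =(1 4 8 13 10 14 12 15 17 16 9)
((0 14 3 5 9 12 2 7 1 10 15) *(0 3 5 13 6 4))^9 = ((0 14 5 9 12 2 7 1 10 15 3 13 6 4))^9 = (0 15 12 4 10 9 6 1 5 13 7 14 3 2)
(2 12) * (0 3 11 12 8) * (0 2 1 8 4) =[3, 8, 4, 11, 0, 5, 6, 7, 2, 9, 10, 12, 1] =(0 3 11 12 1 8 2 4)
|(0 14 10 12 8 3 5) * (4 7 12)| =|(0 14 10 4 7 12 8 3 5)| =9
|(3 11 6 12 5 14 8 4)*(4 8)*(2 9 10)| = |(2 9 10)(3 11 6 12 5 14 4)| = 21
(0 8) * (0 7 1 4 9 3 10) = (0 8 7 1 4 9 3 10) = [8, 4, 2, 10, 9, 5, 6, 1, 7, 3, 0]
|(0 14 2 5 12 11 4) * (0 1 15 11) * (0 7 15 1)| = 9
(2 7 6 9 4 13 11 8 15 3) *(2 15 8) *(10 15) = [0, 1, 7, 10, 13, 5, 9, 6, 8, 4, 15, 2, 12, 11, 14, 3] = (2 7 6 9 4 13 11)(3 10 15)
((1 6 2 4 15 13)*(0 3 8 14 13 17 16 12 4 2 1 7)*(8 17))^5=((0 3 17 16 12 4 15 8 14 13 7)(1 6))^5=(0 4 7 12 13 16 14 17 8 3 15)(1 6)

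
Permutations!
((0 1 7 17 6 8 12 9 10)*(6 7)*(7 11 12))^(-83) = (0 12 7 1 9 17 6 10 11 8) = ((0 1 6 8 7 17 11 12 9 10))^(-83)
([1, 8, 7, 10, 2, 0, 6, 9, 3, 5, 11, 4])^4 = (0 10 7 1 11 9 8 4 5 3 2)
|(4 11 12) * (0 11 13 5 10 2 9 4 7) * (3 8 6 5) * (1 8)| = |(0 11 12 7)(1 8 6 5 10 2 9 4 13 3)| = 20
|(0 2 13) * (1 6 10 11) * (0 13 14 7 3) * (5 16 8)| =|(0 2 14 7 3)(1 6 10 11)(5 16 8)| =60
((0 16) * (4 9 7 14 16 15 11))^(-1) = ((0 15 11 4 9 7 14 16))^(-1) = (0 16 14 7 9 4 11 15)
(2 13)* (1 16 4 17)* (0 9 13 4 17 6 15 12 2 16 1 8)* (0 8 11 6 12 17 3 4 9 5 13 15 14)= [5, 1, 9, 4, 12, 13, 14, 7, 8, 15, 10, 6, 2, 16, 0, 17, 3, 11]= (0 5 13 16 3 4 12 2 9 15 17 11 6 14)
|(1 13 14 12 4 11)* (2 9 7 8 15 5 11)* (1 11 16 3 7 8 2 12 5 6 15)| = |(1 13 14 5 16 3 7 2 9 8)(4 12)(6 15)| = 10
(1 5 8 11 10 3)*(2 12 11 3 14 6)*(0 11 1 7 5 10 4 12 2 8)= [11, 10, 2, 7, 12, 0, 8, 5, 3, 9, 14, 4, 1, 13, 6]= (0 11 4 12 1 10 14 6 8 3 7 5)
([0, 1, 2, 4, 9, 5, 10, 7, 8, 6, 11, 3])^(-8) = [0, 1, 2, 10, 11, 5, 4, 7, 8, 3, 9, 6]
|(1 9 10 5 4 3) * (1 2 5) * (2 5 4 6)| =|(1 9 10)(2 4 3 5 6)| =15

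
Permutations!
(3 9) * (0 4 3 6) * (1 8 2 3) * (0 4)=(1 8 2 3 9 6 4)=[0, 8, 3, 9, 1, 5, 4, 7, 2, 6]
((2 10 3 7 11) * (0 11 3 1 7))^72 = (0 2 1 3 11 10 7)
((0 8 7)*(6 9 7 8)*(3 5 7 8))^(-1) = ((0 6 9 8 3 5 7))^(-1) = (0 7 5 3 8 9 6)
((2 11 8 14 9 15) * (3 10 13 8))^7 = ((2 11 3 10 13 8 14 9 15))^7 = (2 9 8 10 11 15 14 13 3)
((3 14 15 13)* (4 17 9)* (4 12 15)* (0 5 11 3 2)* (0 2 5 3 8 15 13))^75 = ((0 3 14 4 17 9 12 13 5 11 8 15))^75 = (0 4 12 11)(3 17 13 8)(5 15 14 9)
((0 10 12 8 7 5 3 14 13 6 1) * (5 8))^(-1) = ((0 10 12 5 3 14 13 6 1)(7 8))^(-1) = (0 1 6 13 14 3 5 12 10)(7 8)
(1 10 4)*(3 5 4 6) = [0, 10, 2, 5, 1, 4, 3, 7, 8, 9, 6] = (1 10 6 3 5 4)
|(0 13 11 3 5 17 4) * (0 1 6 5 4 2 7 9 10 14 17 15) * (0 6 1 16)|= |(0 13 11 3 4 16)(2 7 9 10 14 17)(5 15 6)|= 6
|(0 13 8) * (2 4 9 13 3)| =7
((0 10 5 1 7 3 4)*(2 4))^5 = (0 3 5 4 7 10 2 1)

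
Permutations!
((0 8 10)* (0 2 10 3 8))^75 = ((2 10)(3 8))^75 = (2 10)(3 8)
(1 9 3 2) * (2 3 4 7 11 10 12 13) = (1 9 4 7 11 10 12 13 2) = [0, 9, 1, 3, 7, 5, 6, 11, 8, 4, 12, 10, 13, 2]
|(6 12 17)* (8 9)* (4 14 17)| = 10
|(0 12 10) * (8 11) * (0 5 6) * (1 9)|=10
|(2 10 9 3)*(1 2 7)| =|(1 2 10 9 3 7)| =6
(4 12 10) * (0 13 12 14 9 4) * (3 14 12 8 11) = [13, 1, 2, 14, 12, 5, 6, 7, 11, 4, 0, 3, 10, 8, 9] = (0 13 8 11 3 14 9 4 12 10)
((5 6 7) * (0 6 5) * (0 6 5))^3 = (0 5)(6 7)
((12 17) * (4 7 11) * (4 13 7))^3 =((7 11 13)(12 17))^3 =(12 17)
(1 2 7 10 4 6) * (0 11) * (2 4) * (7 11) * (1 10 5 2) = (0 7 5 2 11)(1 4 6 10) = [7, 4, 11, 3, 6, 2, 10, 5, 8, 9, 1, 0]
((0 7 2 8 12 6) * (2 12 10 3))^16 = ((0 7 12 6)(2 8 10 3))^16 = (12)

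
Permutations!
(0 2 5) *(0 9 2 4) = [4, 1, 5, 3, 0, 9, 6, 7, 8, 2] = (0 4)(2 5 9)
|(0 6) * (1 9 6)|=|(0 1 9 6)|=4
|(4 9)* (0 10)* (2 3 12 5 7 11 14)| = |(0 10)(2 3 12 5 7 11 14)(4 9)| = 14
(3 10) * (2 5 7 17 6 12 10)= (2 5 7 17 6 12 10 3)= [0, 1, 5, 2, 4, 7, 12, 17, 8, 9, 3, 11, 10, 13, 14, 15, 16, 6]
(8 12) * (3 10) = (3 10)(8 12) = [0, 1, 2, 10, 4, 5, 6, 7, 12, 9, 3, 11, 8]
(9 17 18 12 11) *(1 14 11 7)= (1 14 11 9 17 18 12 7)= [0, 14, 2, 3, 4, 5, 6, 1, 8, 17, 10, 9, 7, 13, 11, 15, 16, 18, 12]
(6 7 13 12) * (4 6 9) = (4 6 7 13 12 9) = [0, 1, 2, 3, 6, 5, 7, 13, 8, 4, 10, 11, 9, 12]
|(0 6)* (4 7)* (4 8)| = 6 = |(0 6)(4 7 8)|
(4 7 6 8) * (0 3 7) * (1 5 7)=(0 3 1 5 7 6 8 4)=[3, 5, 2, 1, 0, 7, 8, 6, 4]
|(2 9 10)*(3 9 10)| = 2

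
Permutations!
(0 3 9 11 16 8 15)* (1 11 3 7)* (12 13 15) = [7, 11, 2, 9, 4, 5, 6, 1, 12, 3, 10, 16, 13, 15, 14, 0, 8] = (0 7 1 11 16 8 12 13 15)(3 9)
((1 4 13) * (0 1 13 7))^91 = (13)(0 7 4 1)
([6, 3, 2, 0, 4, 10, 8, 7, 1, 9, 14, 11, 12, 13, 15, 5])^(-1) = (0 3 1 8 6)(5 15 14 10)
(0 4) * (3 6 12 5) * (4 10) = (0 10 4)(3 6 12 5) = [10, 1, 2, 6, 0, 3, 12, 7, 8, 9, 4, 11, 5]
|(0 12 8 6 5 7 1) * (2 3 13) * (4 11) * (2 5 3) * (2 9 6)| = |(0 12 8 2 9 6 3 13 5 7 1)(4 11)| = 22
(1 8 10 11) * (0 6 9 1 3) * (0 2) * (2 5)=(0 6 9 1 8 10 11 3 5 2)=[6, 8, 0, 5, 4, 2, 9, 7, 10, 1, 11, 3]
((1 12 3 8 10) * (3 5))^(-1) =((1 12 5 3 8 10))^(-1) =(1 10 8 3 5 12)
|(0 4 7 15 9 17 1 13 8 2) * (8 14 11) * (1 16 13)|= 12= |(0 4 7 15 9 17 16 13 14 11 8 2)|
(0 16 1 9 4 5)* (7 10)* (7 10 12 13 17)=(0 16 1 9 4 5)(7 12 13 17)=[16, 9, 2, 3, 5, 0, 6, 12, 8, 4, 10, 11, 13, 17, 14, 15, 1, 7]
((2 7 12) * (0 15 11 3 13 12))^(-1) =((0 15 11 3 13 12 2 7))^(-1) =(0 7 2 12 13 3 11 15)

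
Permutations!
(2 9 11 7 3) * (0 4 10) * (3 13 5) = (0 4 10)(2 9 11 7 13 5 3) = [4, 1, 9, 2, 10, 3, 6, 13, 8, 11, 0, 7, 12, 5]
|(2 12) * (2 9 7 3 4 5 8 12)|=|(3 4 5 8 12 9 7)|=7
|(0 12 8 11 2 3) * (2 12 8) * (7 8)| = 7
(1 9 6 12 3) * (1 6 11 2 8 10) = (1 9 11 2 8 10)(3 6 12) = [0, 9, 8, 6, 4, 5, 12, 7, 10, 11, 1, 2, 3]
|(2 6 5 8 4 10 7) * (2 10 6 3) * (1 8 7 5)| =12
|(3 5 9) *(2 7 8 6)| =12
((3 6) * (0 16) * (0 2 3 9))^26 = (0 2 6)(3 9 16)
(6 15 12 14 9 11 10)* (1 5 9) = (1 5 9 11 10 6 15 12 14) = [0, 5, 2, 3, 4, 9, 15, 7, 8, 11, 6, 10, 14, 13, 1, 12]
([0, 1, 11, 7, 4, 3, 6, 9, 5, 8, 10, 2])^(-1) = (2 11)(3 5 8 9 7)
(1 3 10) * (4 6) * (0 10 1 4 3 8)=(0 10 4 6 3 1 8)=[10, 8, 2, 1, 6, 5, 3, 7, 0, 9, 4]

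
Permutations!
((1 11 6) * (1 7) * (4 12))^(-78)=((1 11 6 7)(4 12))^(-78)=(12)(1 6)(7 11)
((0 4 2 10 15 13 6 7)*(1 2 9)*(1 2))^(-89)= (0 4 9 2 10 15 13 6 7)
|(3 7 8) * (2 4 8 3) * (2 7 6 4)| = |(3 6 4 8 7)| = 5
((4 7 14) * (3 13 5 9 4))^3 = ((3 13 5 9 4 7 14))^3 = (3 9 14 5 7 13 4)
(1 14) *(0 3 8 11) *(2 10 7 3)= (0 2 10 7 3 8 11)(1 14)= [2, 14, 10, 8, 4, 5, 6, 3, 11, 9, 7, 0, 12, 13, 1]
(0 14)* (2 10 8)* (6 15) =(0 14)(2 10 8)(6 15) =[14, 1, 10, 3, 4, 5, 15, 7, 2, 9, 8, 11, 12, 13, 0, 6]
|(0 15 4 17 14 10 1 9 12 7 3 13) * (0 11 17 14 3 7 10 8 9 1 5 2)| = 20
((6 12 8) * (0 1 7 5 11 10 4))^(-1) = ((0 1 7 5 11 10 4)(6 12 8))^(-1) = (0 4 10 11 5 7 1)(6 8 12)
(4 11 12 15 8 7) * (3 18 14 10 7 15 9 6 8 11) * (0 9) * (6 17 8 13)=(0 9 17 8 15 11 12)(3 18 14 10 7 4)(6 13)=[9, 1, 2, 18, 3, 5, 13, 4, 15, 17, 7, 12, 0, 6, 10, 11, 16, 8, 14]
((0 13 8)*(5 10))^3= ((0 13 8)(5 10))^3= (13)(5 10)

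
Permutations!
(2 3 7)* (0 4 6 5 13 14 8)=(0 4 6 5 13 14 8)(2 3 7)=[4, 1, 3, 7, 6, 13, 5, 2, 0, 9, 10, 11, 12, 14, 8]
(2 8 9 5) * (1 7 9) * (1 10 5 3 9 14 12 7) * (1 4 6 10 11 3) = (1 4 6 10 5 2 8 11 3 9)(7 14 12) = [0, 4, 8, 9, 6, 2, 10, 14, 11, 1, 5, 3, 7, 13, 12]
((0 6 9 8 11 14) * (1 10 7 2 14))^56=(0 10 9 2 11)(1 6 7 8 14)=((0 6 9 8 11 1 10 7 2 14))^56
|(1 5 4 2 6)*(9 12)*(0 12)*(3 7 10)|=15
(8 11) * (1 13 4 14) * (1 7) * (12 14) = [0, 13, 2, 3, 12, 5, 6, 1, 11, 9, 10, 8, 14, 4, 7] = (1 13 4 12 14 7)(8 11)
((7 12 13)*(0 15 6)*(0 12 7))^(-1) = (0 13 12 6 15)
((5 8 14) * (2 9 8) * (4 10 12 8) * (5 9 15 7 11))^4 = ((2 15 7 11 5)(4 10 12 8 14 9))^4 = (2 5 11 7 15)(4 14 12)(8 10 9)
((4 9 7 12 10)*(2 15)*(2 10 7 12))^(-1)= (2 7 12 9 4 10 15)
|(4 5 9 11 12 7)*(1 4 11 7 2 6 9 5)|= |(1 4)(2 6 9 7 11 12)|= 6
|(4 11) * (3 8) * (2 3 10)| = 4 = |(2 3 8 10)(4 11)|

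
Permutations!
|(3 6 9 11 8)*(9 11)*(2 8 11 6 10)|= |(11)(2 8 3 10)|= 4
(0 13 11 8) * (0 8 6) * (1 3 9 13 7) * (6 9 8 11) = (0 7 1 3 8 11 9 13 6) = [7, 3, 2, 8, 4, 5, 0, 1, 11, 13, 10, 9, 12, 6]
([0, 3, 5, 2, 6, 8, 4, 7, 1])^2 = [0, 2, 8, 5, 4, 1, 6, 7, 3]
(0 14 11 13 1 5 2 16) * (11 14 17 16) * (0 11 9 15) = (0 17 16 11 13 1 5 2 9 15) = [17, 5, 9, 3, 4, 2, 6, 7, 8, 15, 10, 13, 12, 1, 14, 0, 11, 16]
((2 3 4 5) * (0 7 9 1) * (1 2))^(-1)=((0 7 9 2 3 4 5 1))^(-1)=(0 1 5 4 3 2 9 7)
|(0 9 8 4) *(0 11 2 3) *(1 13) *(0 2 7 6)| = |(0 9 8 4 11 7 6)(1 13)(2 3)| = 14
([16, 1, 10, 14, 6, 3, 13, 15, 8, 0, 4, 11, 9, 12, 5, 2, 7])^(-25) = [13, 1, 16, 5, 15, 14, 2, 9, 8, 6, 7, 11, 4, 10, 3, 0, 12]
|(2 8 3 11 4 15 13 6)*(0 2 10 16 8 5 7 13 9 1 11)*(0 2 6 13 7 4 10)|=22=|(0 6)(1 11 10 16 8 3 2 5 4 15 9)|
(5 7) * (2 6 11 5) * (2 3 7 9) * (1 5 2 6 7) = (1 5 9 6 11 2 7 3) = [0, 5, 7, 1, 4, 9, 11, 3, 8, 6, 10, 2]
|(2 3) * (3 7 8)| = |(2 7 8 3)| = 4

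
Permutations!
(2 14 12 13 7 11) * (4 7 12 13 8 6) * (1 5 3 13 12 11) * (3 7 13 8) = (1 5 7)(2 14 12 3 8 6 4 13 11) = [0, 5, 14, 8, 13, 7, 4, 1, 6, 9, 10, 2, 3, 11, 12]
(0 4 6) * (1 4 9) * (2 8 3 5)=(0 9 1 4 6)(2 8 3 5)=[9, 4, 8, 5, 6, 2, 0, 7, 3, 1]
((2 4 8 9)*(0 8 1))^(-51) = (0 2)(1 9)(4 8)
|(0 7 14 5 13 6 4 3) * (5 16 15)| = 10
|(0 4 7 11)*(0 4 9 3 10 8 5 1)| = 21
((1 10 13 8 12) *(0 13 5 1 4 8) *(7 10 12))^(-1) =((0 13)(1 12 4 8 7 10 5))^(-1) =(0 13)(1 5 10 7 8 4 12)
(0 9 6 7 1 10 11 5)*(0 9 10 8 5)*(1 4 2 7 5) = (0 10 11)(1 8)(2 7 4)(5 9 6) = [10, 8, 7, 3, 2, 9, 5, 4, 1, 6, 11, 0]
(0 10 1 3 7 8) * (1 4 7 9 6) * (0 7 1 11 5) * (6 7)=[10, 3, 2, 9, 1, 0, 11, 8, 6, 7, 4, 5]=(0 10 4 1 3 9 7 8 6 11 5)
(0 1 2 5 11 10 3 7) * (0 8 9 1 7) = [7, 2, 5, 0, 4, 11, 6, 8, 9, 1, 3, 10] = (0 7 8 9 1 2 5 11 10 3)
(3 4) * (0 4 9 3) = [4, 1, 2, 9, 0, 5, 6, 7, 8, 3] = (0 4)(3 9)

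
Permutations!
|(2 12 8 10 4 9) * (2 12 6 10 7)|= 8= |(2 6 10 4 9 12 8 7)|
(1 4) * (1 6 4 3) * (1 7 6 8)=(1 3 7 6 4 8)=[0, 3, 2, 7, 8, 5, 4, 6, 1]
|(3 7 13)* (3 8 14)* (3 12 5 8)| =|(3 7 13)(5 8 14 12)| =12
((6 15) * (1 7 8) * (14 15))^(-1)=((1 7 8)(6 14 15))^(-1)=(1 8 7)(6 15 14)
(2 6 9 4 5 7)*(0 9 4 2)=(0 9 2 6 4 5 7)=[9, 1, 6, 3, 5, 7, 4, 0, 8, 2]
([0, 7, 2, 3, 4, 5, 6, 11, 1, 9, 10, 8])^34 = (1 11)(7 8)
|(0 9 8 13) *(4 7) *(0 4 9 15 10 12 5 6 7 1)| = 12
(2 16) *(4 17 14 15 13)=(2 16)(4 17 14 15 13)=[0, 1, 16, 3, 17, 5, 6, 7, 8, 9, 10, 11, 12, 4, 15, 13, 2, 14]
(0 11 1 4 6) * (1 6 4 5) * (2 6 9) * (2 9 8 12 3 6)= (0 11 8 12 3 6)(1 5)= [11, 5, 2, 6, 4, 1, 0, 7, 12, 9, 10, 8, 3]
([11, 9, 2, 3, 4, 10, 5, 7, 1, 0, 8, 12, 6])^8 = [9, 8, 2, 3, 4, 6, 12, 7, 10, 1, 5, 0, 11]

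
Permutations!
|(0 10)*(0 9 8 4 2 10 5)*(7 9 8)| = 4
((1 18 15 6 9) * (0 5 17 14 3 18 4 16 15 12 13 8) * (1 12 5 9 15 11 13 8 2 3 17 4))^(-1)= ((0 9 12 8)(2 3 18 5 4 16 11 13)(6 15)(14 17))^(-1)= (0 8 12 9)(2 13 11 16 4 5 18 3)(6 15)(14 17)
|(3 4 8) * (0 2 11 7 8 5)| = |(0 2 11 7 8 3 4 5)| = 8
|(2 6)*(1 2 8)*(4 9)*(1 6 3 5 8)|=|(1 2 3 5 8 6)(4 9)|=6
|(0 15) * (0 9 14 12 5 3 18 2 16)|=10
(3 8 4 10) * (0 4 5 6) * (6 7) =[4, 1, 2, 8, 10, 7, 0, 6, 5, 9, 3] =(0 4 10 3 8 5 7 6)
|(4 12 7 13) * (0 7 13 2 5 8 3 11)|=21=|(0 7 2 5 8 3 11)(4 12 13)|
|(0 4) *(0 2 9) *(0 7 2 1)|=|(0 4 1)(2 9 7)|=3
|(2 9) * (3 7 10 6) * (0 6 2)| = 7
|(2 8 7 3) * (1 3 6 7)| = 4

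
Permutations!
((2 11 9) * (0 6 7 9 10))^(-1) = ((0 6 7 9 2 11 10))^(-1) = (0 10 11 2 9 7 6)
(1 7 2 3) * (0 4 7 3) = (0 4 7 2)(1 3) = [4, 3, 0, 1, 7, 5, 6, 2]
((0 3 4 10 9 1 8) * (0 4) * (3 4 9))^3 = (0 3 10 4)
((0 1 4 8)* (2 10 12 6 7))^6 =(0 4)(1 8)(2 10 12 6 7)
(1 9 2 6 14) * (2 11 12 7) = (1 9 11 12 7 2 6 14) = [0, 9, 6, 3, 4, 5, 14, 2, 8, 11, 10, 12, 7, 13, 1]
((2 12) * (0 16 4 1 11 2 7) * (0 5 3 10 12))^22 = ((0 16 4 1 11 2)(3 10 12 7 5))^22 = (0 11 4)(1 16 2)(3 12 5 10 7)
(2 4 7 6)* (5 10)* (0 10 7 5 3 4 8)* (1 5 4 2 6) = (0 10 3 2 8)(1 5 7) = [10, 5, 8, 2, 4, 7, 6, 1, 0, 9, 3]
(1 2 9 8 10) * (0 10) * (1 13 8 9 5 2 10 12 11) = (0 12 11 1 10 13 8)(2 5) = [12, 10, 5, 3, 4, 2, 6, 7, 0, 9, 13, 1, 11, 8]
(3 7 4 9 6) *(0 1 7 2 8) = (0 1 7 4 9 6 3 2 8) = [1, 7, 8, 2, 9, 5, 3, 4, 0, 6]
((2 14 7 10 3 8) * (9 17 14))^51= ((2 9 17 14 7 10 3 8))^51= (2 14 3 9 7 8 17 10)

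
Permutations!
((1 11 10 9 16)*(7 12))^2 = ((1 11 10 9 16)(7 12))^2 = (1 10 16 11 9)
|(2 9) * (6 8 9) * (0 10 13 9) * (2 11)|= |(0 10 13 9 11 2 6 8)|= 8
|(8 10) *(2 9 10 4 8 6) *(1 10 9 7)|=10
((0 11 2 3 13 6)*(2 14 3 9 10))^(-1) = ((0 11 14 3 13 6)(2 9 10))^(-1) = (0 6 13 3 14 11)(2 10 9)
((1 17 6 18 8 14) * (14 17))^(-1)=((1 14)(6 18 8 17))^(-1)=(1 14)(6 17 8 18)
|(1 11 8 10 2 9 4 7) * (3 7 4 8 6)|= |(1 11 6 3 7)(2 9 8 10)|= 20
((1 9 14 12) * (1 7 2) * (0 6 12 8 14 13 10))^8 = (14)(0 10 13 9 1 2 7 12 6)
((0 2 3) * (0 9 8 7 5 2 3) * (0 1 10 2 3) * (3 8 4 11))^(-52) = ((1 10 2)(3 9 4 11)(5 8 7))^(-52) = (11)(1 2 10)(5 7 8)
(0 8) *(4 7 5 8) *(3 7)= (0 4 3 7 5 8)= [4, 1, 2, 7, 3, 8, 6, 5, 0]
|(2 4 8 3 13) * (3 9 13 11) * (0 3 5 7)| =|(0 3 11 5 7)(2 4 8 9 13)| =5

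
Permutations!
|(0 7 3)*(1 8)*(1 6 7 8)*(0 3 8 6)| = |(0 6 7 8)| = 4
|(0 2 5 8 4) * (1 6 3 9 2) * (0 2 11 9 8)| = 8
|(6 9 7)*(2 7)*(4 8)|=|(2 7 6 9)(4 8)|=4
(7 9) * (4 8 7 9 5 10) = (4 8 7 5 10) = [0, 1, 2, 3, 8, 10, 6, 5, 7, 9, 4]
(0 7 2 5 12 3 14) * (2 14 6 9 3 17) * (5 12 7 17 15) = [17, 1, 12, 6, 4, 7, 9, 14, 8, 3, 10, 11, 15, 13, 0, 5, 16, 2] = (0 17 2 12 15 5 7 14)(3 6 9)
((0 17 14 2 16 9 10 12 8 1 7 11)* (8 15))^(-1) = (0 11 7 1 8 15 12 10 9 16 2 14 17)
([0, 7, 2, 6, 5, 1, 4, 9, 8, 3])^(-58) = [0, 4, 2, 7, 3, 6, 9, 5, 8, 1]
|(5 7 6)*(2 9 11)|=3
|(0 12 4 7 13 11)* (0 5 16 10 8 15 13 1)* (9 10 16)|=35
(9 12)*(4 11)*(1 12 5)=(1 12 9 5)(4 11)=[0, 12, 2, 3, 11, 1, 6, 7, 8, 5, 10, 4, 9]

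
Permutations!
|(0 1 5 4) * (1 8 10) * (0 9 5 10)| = 6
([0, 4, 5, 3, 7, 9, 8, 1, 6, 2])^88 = [0, 4, 5, 3, 7, 9, 6, 1, 8, 2]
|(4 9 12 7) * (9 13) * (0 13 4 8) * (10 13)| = 7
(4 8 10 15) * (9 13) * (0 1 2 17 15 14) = [1, 2, 17, 3, 8, 5, 6, 7, 10, 13, 14, 11, 12, 9, 0, 4, 16, 15] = (0 1 2 17 15 4 8 10 14)(9 13)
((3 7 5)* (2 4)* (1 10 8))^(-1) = (1 8 10)(2 4)(3 5 7)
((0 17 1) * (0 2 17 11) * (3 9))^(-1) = (0 11)(1 17 2)(3 9) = ((0 11)(1 2 17)(3 9))^(-1)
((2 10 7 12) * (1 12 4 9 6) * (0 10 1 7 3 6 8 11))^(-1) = ((0 10 3 6 7 4 9 8 11)(1 12 2))^(-1) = (0 11 8 9 4 7 6 3 10)(1 2 12)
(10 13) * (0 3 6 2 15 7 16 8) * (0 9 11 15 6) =(0 3)(2 6)(7 16 8 9 11 15)(10 13) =[3, 1, 6, 0, 4, 5, 2, 16, 9, 11, 13, 15, 12, 10, 14, 7, 8]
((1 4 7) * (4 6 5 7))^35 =((1 6 5 7))^35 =(1 7 5 6)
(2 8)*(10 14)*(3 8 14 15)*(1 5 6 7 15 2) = (1 5 6 7 15 3 8)(2 14 10) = [0, 5, 14, 8, 4, 6, 7, 15, 1, 9, 2, 11, 12, 13, 10, 3]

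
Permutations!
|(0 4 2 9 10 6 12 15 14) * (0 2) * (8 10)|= 8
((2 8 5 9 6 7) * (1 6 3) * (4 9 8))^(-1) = (1 3 9 4 2 7 6)(5 8)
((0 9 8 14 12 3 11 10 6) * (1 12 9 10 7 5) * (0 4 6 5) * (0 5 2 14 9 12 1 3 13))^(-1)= (0 13 12 14 2 10)(3 5 7 11)(4 6)(8 9)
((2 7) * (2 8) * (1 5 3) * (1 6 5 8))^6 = ((1 8 2 7)(3 6 5))^6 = (1 2)(7 8)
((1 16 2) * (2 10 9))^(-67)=(1 9 16 2 10)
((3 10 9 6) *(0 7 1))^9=(3 10 9 6)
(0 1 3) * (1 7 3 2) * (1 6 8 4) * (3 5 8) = (0 7 5 8 4 1 2 6 3) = [7, 2, 6, 0, 1, 8, 3, 5, 4]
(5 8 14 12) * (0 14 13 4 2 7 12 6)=[14, 1, 7, 3, 2, 8, 0, 12, 13, 9, 10, 11, 5, 4, 6]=(0 14 6)(2 7 12 5 8 13 4)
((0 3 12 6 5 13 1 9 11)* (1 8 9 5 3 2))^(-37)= (0 5 9 2 13 11 1 8)(3 6 12)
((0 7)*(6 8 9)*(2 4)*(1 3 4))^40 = (6 8 9)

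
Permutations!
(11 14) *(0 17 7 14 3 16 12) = (0 17 7 14 11 3 16 12) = [17, 1, 2, 16, 4, 5, 6, 14, 8, 9, 10, 3, 0, 13, 11, 15, 12, 7]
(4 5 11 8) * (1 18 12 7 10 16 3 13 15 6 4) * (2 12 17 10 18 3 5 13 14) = (1 3 14 2 12 7 18 17 10 16 5 11 8)(4 13 15 6) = [0, 3, 12, 14, 13, 11, 4, 18, 1, 9, 16, 8, 7, 15, 2, 6, 5, 10, 17]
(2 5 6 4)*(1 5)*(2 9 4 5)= (1 2)(4 9)(5 6)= [0, 2, 1, 3, 9, 6, 5, 7, 8, 4]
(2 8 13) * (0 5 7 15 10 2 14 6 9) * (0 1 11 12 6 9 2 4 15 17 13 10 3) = (0 5 7 17 13 14 9 1 11 12 6 2 8 10 4 15 3) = [5, 11, 8, 0, 15, 7, 2, 17, 10, 1, 4, 12, 6, 14, 9, 3, 16, 13]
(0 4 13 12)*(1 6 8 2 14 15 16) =(0 4 13 12)(1 6 8 2 14 15 16) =[4, 6, 14, 3, 13, 5, 8, 7, 2, 9, 10, 11, 0, 12, 15, 16, 1]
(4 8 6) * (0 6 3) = [6, 1, 2, 0, 8, 5, 4, 7, 3] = (0 6 4 8 3)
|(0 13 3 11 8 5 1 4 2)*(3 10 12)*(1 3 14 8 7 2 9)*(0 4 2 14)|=|(0 13 10 12)(1 2 4 9)(3 11 7 14 8 5)|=12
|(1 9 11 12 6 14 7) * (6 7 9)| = 7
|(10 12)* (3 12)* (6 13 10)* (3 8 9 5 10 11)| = 20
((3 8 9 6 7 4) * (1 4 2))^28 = ((1 4 3 8 9 6 7 2))^28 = (1 9)(2 8)(3 7)(4 6)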